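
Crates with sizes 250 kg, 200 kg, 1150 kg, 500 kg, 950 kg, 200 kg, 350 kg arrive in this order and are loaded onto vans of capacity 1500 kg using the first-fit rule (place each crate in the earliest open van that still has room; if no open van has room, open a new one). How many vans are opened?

3

  250 → van 1 (new)  [load 250/1500]
  200 → van 1  [load 450/1500]
  1150 → van 2 (new)  [load 1150/1500]
  500 → van 1  [load 950/1500]
  950 → van 3 (new)  [load 950/1500]
  200 → van 1  [load 1150/1500]
  350 → van 1  [load 1500/1500]
3 vans opened.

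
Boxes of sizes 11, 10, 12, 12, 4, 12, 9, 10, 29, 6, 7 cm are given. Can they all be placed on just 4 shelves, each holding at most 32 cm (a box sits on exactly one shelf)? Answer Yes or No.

Yes

A valid assignment using 4 shelves:
  shelf 1: 29 = 29
  shelf 2: 12 + 12 + 7 = 31
  shelf 3: 12 + 11 + 9 = 32
  shelf 4: 10 + 10 + 6 + 4 = 30
Every load is within 32 cm, so 4 shelves suffice.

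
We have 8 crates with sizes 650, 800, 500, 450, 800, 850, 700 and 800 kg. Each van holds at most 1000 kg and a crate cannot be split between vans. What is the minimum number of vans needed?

7

Total = 850 + 800 + 800 + 800 + 700 + 650 + 500 + 450 = 5550 kg.
Lower bound: ⌈5550/1000⌉ = 6 vans.
A packing using 7 vans:
  van 1: 850 = 850
  van 2: 800 = 800
  van 3: 800 = 800
  van 4: 800 = 800
  van 5: 700 = 700
  van 6: 650 = 650
  van 7: 500 + 450 = 950
No arrangement into 6 vans stays within capacity, so 7 is optimal.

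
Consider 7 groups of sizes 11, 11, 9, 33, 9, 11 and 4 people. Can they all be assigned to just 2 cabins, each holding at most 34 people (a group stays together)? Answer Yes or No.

No

Total = 88 people; ⌈88/34⌉ = 3.
At least 3 cabins are required, but only 2 are allowed.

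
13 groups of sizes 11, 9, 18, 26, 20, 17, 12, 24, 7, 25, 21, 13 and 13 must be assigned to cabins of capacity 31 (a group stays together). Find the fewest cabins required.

Total = 26 + 25 + 24 + 21 + 20 + 18 + 17 + 13 + 13 + 12 + 11 + 9 + 7 = 216.
Lower bound: ⌈216/31⌉ = 7 cabins.
A packing using 8 cabins:
  cabin 1: 26 = 26
  cabin 2: 25 = 25
  cabin 3: 24 + 7 = 31
  cabin 4: 21 + 9 = 30
  cabin 5: 20 + 11 = 31
  cabin 6: 18 + 13 = 31
  cabin 7: 17 + 13 = 30
  cabin 8: 12 = 12
No arrangement into 7 cabins stays within capacity, so 8 is optimal.

8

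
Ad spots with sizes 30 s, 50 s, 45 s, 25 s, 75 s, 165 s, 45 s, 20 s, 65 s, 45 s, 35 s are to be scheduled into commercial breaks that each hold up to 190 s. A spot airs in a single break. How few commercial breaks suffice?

4

Total = 165 + 75 + 65 + 50 + 45 + 45 + 45 + 35 + 30 + 25 + 20 = 600 s.
Lower bound: ⌈600/190⌉ = 4 commercial breaks.
A packing using 4 commercial breaks:
  break 1: 165 + 25 = 190
  break 2: 75 + 65 + 50 = 190
  break 3: 45 + 45 + 45 + 35 + 20 = 190
  break 4: 30 = 30
This matches the lower bound, so 4 is optimal.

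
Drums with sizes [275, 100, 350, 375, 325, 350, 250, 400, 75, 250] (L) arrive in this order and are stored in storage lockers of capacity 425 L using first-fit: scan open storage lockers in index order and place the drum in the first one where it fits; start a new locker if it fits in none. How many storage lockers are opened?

8

  275 → locker 1 (new)  [load 275/425]
  100 → locker 1  [load 375/425]
  350 → locker 2 (new)  [load 350/425]
  375 → locker 3 (new)  [load 375/425]
  325 → locker 4 (new)  [load 325/425]
  350 → locker 5 (new)  [load 350/425]
  250 → locker 6 (new)  [load 250/425]
  400 → locker 7 (new)  [load 400/425]
  75 → locker 2  [load 425/425]
  250 → locker 8 (new)  [load 250/425]
8 storage lockers opened.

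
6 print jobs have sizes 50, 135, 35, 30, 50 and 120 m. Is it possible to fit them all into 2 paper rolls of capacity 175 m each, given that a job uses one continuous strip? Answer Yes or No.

No

Total = 420 m; ⌈420/175⌉ = 3.
At least 3 paper rolls are required, but only 2 are allowed.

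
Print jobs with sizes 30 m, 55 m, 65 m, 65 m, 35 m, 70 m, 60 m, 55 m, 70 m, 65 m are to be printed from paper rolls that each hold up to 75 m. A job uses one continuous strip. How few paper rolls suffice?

9

Total = 70 + 70 + 65 + 65 + 65 + 60 + 55 + 55 + 35 + 30 = 570 m.
Lower bound: ⌈570/75⌉ = 8 paper rolls.
A packing using 9 paper rolls:
  roll 1: 70 = 70
  roll 2: 70 = 70
  roll 3: 65 = 65
  roll 4: 65 = 65
  roll 5: 65 = 65
  roll 6: 60 = 60
  roll 7: 55 = 55
  roll 8: 55 = 55
  roll 9: 35 + 30 = 65
No arrangement into 8 paper rolls stays within capacity, so 9 is optimal.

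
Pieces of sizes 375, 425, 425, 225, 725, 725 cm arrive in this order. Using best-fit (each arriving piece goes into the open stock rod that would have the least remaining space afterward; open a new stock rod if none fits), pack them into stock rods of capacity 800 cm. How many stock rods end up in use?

  375 → stock rod 1 (new)  [load 375/800]
  425 → stock rod 1  [load 800/800]
  425 → stock rod 2 (new)  [load 425/800]
  225 → stock rod 2  [load 650/800]
  725 → stock rod 3 (new)  [load 725/800]
  725 → stock rod 4 (new)  [load 725/800]
4 stock rods opened.

4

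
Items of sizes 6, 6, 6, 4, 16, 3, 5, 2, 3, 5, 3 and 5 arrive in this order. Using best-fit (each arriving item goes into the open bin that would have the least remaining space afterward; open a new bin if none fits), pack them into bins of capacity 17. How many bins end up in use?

4

  6 → bin 1 (new)  [load 6/17]
  6 → bin 1  [load 12/17]
  6 → bin 2 (new)  [load 6/17]
  4 → bin 1  [load 16/17]
  16 → bin 3 (new)  [load 16/17]
  3 → bin 2  [load 9/17]
  5 → bin 2  [load 14/17]
  2 → bin 2  [load 16/17]
  3 → bin 4 (new)  [load 3/17]
  5 → bin 4  [load 8/17]
  3 → bin 4  [load 11/17]
  5 → bin 4  [load 16/17]
4 bins opened.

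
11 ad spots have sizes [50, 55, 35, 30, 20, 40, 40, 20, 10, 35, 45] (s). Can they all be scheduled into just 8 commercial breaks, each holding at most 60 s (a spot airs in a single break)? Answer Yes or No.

Yes

A valid assignment using 8 commercial breaks:
  break 1: 55 = 55
  break 2: 50 + 10 = 60
  break 3: 45 = 45
  break 4: 40 + 20 = 60
  break 5: 40 + 20 = 60
  break 6: 35 = 35
  break 7: 35 = 35
  break 8: 30 = 30
Every load is within 60 s, so 8 commercial breaks suffice.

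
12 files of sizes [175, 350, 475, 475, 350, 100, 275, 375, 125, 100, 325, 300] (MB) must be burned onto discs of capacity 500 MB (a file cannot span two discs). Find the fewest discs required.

Total = 475 + 475 + 375 + 350 + 350 + 325 + 300 + 275 + 175 + 125 + 100 + 100 = 3425 MB.
Lower bound: ⌈3425/500⌉ = 7 discs.
Also, 8 files each exceed 250 MB, and no two of those can share a disc, so at least 8 discs are needed.
A packing using 8 discs:
  disc 1: 475 = 475
  disc 2: 475 = 475
  disc 3: 375 + 125 = 500
  disc 4: 350 + 100 = 450
  disc 5: 350 + 100 = 450
  disc 6: 325 + 175 = 500
  disc 7: 300 = 300
  disc 8: 275 = 275
This matches the lower bound, so 8 is optimal.

8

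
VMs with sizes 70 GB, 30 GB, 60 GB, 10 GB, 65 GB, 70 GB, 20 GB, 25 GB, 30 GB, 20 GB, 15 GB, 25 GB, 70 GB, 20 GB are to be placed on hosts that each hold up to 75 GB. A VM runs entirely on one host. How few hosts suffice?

8

Total = 70 + 70 + 70 + 65 + 60 + 30 + 30 + 25 + 25 + 20 + 20 + 20 + 15 + 10 = 530 GB.
Lower bound: ⌈530/75⌉ = 8 hosts.
A packing using 8 hosts:
  host 1: 70 = 70
  host 2: 70 = 70
  host 3: 70 = 70
  host 4: 65 + 10 = 75
  host 5: 60 + 15 = 75
  host 6: 30 + 30 = 60
  host 7: 25 + 25 + 20 = 70
  host 8: 20 + 20 = 40
This matches the lower bound, so 8 is optimal.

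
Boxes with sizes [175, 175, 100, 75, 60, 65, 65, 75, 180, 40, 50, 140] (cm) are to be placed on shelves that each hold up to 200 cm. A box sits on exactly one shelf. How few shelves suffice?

Total = 180 + 175 + 175 + 140 + 100 + 75 + 75 + 65 + 65 + 60 + 50 + 40 = 1200 cm.
Lower bound: ⌈1200/200⌉ = 6 shelves.
A packing using 7 shelves:
  shelf 1: 180 = 180
  shelf 2: 175 = 175
  shelf 3: 175 = 175
  shelf 4: 140 + 60 = 200
  shelf 5: 100 + 75 = 175
  shelf 6: 75 + 65 + 50 = 190
  shelf 7: 65 + 40 = 105
No arrangement into 6 shelves stays within capacity, so 7 is optimal.

7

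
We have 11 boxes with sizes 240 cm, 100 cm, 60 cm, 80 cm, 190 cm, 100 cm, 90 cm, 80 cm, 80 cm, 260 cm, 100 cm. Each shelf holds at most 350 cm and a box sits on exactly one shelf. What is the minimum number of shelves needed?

Total = 260 + 240 + 190 + 100 + 100 + 100 + 90 + 80 + 80 + 80 + 60 = 1380 cm.
Lower bound: ⌈1380/350⌉ = 4 shelves.
A packing using 4 shelves:
  shelf 1: 260 + 90 = 350
  shelf 2: 240 + 100 = 340
  shelf 3: 190 + 100 + 60 = 350
  shelf 4: 100 + 80 + 80 + 80 = 340
This matches the lower bound, so 4 is optimal.

4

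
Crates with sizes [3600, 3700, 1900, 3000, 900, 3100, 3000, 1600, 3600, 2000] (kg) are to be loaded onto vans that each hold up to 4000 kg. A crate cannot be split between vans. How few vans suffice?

8

Total = 3700 + 3600 + 3600 + 3100 + 3000 + 3000 + 2000 + 1900 + 1600 + 900 = 26400 kg.
Lower bound: ⌈26400/4000⌉ = 7 vans.
A packing using 8 vans:
  van 1: 3700 = 3700
  van 2: 3600 = 3600
  van 3: 3600 = 3600
  van 4: 3100 + 900 = 4000
  van 5: 3000 = 3000
  van 6: 3000 = 3000
  van 7: 2000 + 1900 = 3900
  van 8: 1600 = 1600
No arrangement into 7 vans stays within capacity, so 8 is optimal.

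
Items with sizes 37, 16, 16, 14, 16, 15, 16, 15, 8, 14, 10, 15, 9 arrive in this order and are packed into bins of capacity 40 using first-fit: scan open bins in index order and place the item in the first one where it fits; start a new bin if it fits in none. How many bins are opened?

  37 → bin 1 (new)  [load 37/40]
  16 → bin 2 (new)  [load 16/40]
  16 → bin 2  [load 32/40]
  14 → bin 3 (new)  [load 14/40]
  16 → bin 3  [load 30/40]
  15 → bin 4 (new)  [load 15/40]
  16 → bin 4  [load 31/40]
  15 → bin 5 (new)  [load 15/40]
  8 → bin 2  [load 40/40]
  14 → bin 5  [load 29/40]
  10 → bin 3  [load 40/40]
  15 → bin 6 (new)  [load 15/40]
  9 → bin 4  [load 40/40]
6 bins opened.

6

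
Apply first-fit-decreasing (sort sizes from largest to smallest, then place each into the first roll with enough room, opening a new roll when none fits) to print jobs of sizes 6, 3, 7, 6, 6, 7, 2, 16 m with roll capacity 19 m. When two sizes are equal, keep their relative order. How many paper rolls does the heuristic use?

Sorted descending: 16, 7, 7, 6, 6, 6, 3, 2.
  16 → roll 1 (new)  [load 16/19]
  7 → roll 2 (new)  [load 7/19]
  7 → roll 2  [load 14/19]
  6 → roll 3 (new)  [load 6/19]
  6 → roll 3  [load 12/19]
  6 → roll 3  [load 18/19]
  3 → roll 1  [load 19/19]
  2 → roll 2  [load 16/19]
3 paper rolls opened.

3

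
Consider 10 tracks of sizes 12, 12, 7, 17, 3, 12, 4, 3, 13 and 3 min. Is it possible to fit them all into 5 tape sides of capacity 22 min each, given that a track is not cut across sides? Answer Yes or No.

Yes

A valid assignment using 5 tape sides:
  side 1: 17 + 4 = 21
  side 2: 13 + 7 = 20
  side 3: 12 + 3 + 3 + 3 = 21
  side 4: 12 = 12
  side 5: 12 = 12
Every load is within 22 min, so 5 tape sides suffice.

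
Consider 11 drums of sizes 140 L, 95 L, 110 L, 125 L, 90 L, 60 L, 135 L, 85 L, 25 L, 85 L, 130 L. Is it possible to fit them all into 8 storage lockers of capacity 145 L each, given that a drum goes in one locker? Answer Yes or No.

No

Total = 1080 L; ⌈1080/145⌉ = 8.
9 drums each exceed half the capacity and cannot share a locker, forcing at least 9 storage lockers.
At least 9 storage lockers are required, but only 8 are allowed.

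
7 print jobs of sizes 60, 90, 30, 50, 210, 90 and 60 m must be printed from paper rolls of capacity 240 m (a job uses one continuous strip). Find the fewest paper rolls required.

Total = 210 + 90 + 90 + 60 + 60 + 50 + 30 = 590 m.
Lower bound: ⌈590/240⌉ = 3 paper rolls.
A packing using 3 paper rolls:
  roll 1: 210 + 30 = 240
  roll 2: 90 + 90 + 60 = 240
  roll 3: 60 + 50 = 110
This matches the lower bound, so 3 is optimal.

3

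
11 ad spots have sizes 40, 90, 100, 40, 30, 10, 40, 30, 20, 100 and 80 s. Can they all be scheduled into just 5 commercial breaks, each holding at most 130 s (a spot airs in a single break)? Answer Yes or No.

A valid assignment using 5 commercial breaks:
  break 1: 100 + 30 = 130
  break 2: 100 + 30 = 130
  break 3: 90 + 40 = 130
  break 4: 80 + 40 + 10 = 130
  break 5: 40 + 20 = 60
Every load is within 130 s, so 5 commercial breaks suffice.

Yes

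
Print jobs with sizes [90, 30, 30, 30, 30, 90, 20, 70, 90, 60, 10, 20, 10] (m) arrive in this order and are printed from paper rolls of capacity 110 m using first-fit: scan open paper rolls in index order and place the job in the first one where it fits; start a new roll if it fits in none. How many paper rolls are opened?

  90 → roll 1 (new)  [load 90/110]
  30 → roll 2 (new)  [load 30/110]
  30 → roll 2  [load 60/110]
  30 → roll 2  [load 90/110]
  30 → roll 3 (new)  [load 30/110]
  90 → roll 4 (new)  [load 90/110]
  20 → roll 1  [load 110/110]
  70 → roll 3  [load 100/110]
  90 → roll 5 (new)  [load 90/110]
  60 → roll 6 (new)  [load 60/110]
  10 → roll 2  [load 100/110]
  20 → roll 4  [load 110/110]
  10 → roll 2  [load 110/110]
6 paper rolls opened.

6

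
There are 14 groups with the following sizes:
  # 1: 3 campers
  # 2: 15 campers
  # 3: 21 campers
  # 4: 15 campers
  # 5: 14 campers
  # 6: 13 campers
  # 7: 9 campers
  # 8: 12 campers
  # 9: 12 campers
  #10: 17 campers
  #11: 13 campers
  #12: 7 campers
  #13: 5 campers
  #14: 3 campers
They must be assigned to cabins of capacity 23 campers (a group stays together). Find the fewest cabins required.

9

Total = 21 + 17 + 15 + 15 + 14 + 13 + 13 + 12 + 12 + 9 + 7 + 5 + 3 + 3 = 159 campers.
Lower bound: ⌈159/23⌉ = 7 cabins.
Also, 9 groups each exceed 23/2 campers, and no two of those can share a cabin, so at least 9 cabins are needed.
A packing using 9 cabins:
  cabin 1: 21 = 21
  cabin 2: 17 + 5 = 22
  cabin 3: 15 + 7 = 22
  cabin 4: 15 + 3 + 3 = 21
  cabin 5: 14 + 9 = 23
  cabin 6: 13 = 13
  cabin 7: 13 = 13
  cabin 8: 12 = 12
  cabin 9: 12 = 12
This matches the lower bound, so 9 is optimal.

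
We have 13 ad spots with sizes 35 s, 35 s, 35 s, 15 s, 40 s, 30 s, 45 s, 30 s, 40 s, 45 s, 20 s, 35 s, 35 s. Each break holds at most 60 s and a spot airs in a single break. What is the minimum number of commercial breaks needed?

Total = 45 + 45 + 40 + 40 + 35 + 35 + 35 + 35 + 35 + 30 + 30 + 20 + 15 = 440 s.
Lower bound: ⌈440/60⌉ = 8 commercial breaks.
Also, 9 ad spots each exceed 30 s, and no two of those can share a break, so at least 9 commercial breaks are needed.
A packing using 10 commercial breaks:
  break 1: 45 + 15 = 60
  break 2: 45 = 45
  break 3: 40 + 20 = 60
  break 4: 40 = 40
  break 5: 35 = 35
  break 6: 35 = 35
  break 7: 35 = 35
  break 8: 35 = 35
  break 9: 35 = 35
  break 10: 30 + 30 = 60
No arrangement into 9 commercial breaks stays within capacity, so 10 is optimal.

10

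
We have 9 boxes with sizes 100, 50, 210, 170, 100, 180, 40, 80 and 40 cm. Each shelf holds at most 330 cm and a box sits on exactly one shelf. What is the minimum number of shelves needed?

Total = 210 + 180 + 170 + 100 + 100 + 80 + 50 + 40 + 40 = 970 cm.
Lower bound: ⌈970/330⌉ = 3 shelves.
A packing using 3 shelves:
  shelf 1: 210 + 100 = 310
  shelf 2: 180 + 100 + 50 = 330
  shelf 3: 170 + 80 + 40 + 40 = 330
This matches the lower bound, so 3 is optimal.

3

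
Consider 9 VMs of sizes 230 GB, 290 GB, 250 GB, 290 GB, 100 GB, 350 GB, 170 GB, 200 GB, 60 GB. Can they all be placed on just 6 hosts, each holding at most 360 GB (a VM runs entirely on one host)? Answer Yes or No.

Total = 1940 GB; ⌈1940/360⌉ = 6.
The bound of 6 does not rule out 6, but exhaustive search shows no assignment into 6 hosts of capacity 360 GB exists — the minimum is 7.

No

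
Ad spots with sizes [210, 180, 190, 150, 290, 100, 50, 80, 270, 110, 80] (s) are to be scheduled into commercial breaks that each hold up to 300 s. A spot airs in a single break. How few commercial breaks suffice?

Total = 290 + 270 + 210 + 190 + 180 + 150 + 110 + 100 + 80 + 80 + 50 = 1710 s.
Lower bound: ⌈1710/300⌉ = 6 commercial breaks.
A packing using 6 commercial breaks:
  break 1: 290 = 290
  break 2: 270 = 270
  break 3: 210 + 80 = 290
  break 4: 190 + 110 = 300
  break 5: 180 + 100 = 280
  break 6: 150 + 80 + 50 = 280
This matches the lower bound, so 6 is optimal.

6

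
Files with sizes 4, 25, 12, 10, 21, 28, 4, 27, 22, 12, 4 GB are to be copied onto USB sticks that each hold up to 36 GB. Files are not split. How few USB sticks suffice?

5

Total = 28 + 27 + 25 + 22 + 21 + 12 + 12 + 10 + 4 + 4 + 4 = 169 GB.
Lower bound: ⌈169/36⌉ = 5 USB sticks.
A packing using 5 USB sticks:
  USB stick 1: 28 + 4 + 4 = 36
  USB stick 2: 27 + 4 = 31
  USB stick 3: 25 + 10 = 35
  USB stick 4: 22 + 12 = 34
  USB stick 5: 21 + 12 = 33
This matches the lower bound, so 5 is optimal.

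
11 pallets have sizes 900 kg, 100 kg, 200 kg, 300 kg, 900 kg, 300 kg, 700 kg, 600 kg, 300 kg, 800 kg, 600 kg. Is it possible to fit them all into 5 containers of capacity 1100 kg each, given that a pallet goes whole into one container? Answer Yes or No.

Total = 5700 kg; ⌈5700/1100⌉ = 6.
At least 6 containers are required, but only 5 are allowed.

No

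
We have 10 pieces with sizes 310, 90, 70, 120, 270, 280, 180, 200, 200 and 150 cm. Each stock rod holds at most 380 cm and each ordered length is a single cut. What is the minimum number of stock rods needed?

6

Total = 310 + 280 + 270 + 200 + 200 + 180 + 150 + 120 + 90 + 70 = 1870 cm.
Lower bound: ⌈1870/380⌉ = 5 stock rods.
A packing using 6 stock rods:
  stock rod 1: 310 + 70 = 380
  stock rod 2: 280 + 90 = 370
  stock rod 3: 270 = 270
  stock rod 4: 200 + 180 = 380
  stock rod 5: 200 + 150 = 350
  stock rod 6: 120 = 120
No arrangement into 5 stock rods stays within capacity, so 6 is optimal.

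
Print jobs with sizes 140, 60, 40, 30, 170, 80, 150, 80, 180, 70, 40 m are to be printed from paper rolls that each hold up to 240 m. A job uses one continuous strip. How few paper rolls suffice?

5

Total = 180 + 170 + 150 + 140 + 80 + 80 + 70 + 60 + 40 + 40 + 30 = 1040 m.
Lower bound: ⌈1040/240⌉ = 5 paper rolls.
A packing using 5 paper rolls:
  roll 1: 180 + 60 = 240
  roll 2: 170 + 70 = 240
  roll 3: 150 + 80 = 230
  roll 4: 140 + 80 = 220
  roll 5: 40 + 40 + 30 = 110
This matches the lower bound, so 5 is optimal.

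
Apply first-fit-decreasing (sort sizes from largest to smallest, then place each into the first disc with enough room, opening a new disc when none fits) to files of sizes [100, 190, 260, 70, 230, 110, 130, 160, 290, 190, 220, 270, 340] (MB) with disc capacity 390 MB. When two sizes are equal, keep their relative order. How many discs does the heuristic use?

7

Sorted descending: 340, 290, 270, 260, 230, 220, 190, 190, 160, 130, 110, 100, 70.
  340 → disc 1 (new)  [load 340/390]
  290 → disc 2 (new)  [load 290/390]
  270 → disc 3 (new)  [load 270/390]
  260 → disc 4 (new)  [load 260/390]
  230 → disc 5 (new)  [load 230/390]
  220 → disc 6 (new)  [load 220/390]
  190 → disc 7 (new)  [load 190/390]
  190 → disc 7  [load 380/390]
  160 → disc 5  [load 390/390]
  130 → disc 4  [load 390/390]
  110 → disc 3  [load 380/390]
  100 → disc 2  [load 390/390]
  70 → disc 6  [load 290/390]
7 discs opened.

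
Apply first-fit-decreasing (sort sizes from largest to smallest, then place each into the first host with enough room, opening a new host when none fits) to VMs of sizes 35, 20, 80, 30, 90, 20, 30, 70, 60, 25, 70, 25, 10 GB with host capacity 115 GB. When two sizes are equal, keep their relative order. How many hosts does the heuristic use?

Sorted descending: 90, 80, 70, 70, 60, 35, 30, 30, 25, 25, 20, 20, 10.
  90 → host 1 (new)  [load 90/115]
  80 → host 2 (new)  [load 80/115]
  70 → host 3 (new)  [load 70/115]
  70 → host 4 (new)  [load 70/115]
  60 → host 5 (new)  [load 60/115]
  35 → host 2  [load 115/115]
  30 → host 3  [load 100/115]
  30 → host 4  [load 100/115]
  25 → host 1  [load 115/115]
  25 → host 5  [load 85/115]
  20 → host 5  [load 105/115]
  20 → host 6 (new)  [load 20/115]
  10 → host 3  [load 110/115]
6 hosts opened.

6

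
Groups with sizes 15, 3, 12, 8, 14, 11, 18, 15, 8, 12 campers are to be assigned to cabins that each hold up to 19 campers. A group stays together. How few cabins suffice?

8

Total = 18 + 15 + 15 + 14 + 12 + 12 + 11 + 8 + 8 + 3 = 116 campers.
Lower bound: ⌈116/19⌉ = 7 cabins.
A packing using 8 cabins:
  cabin 1: 18 = 18
  cabin 2: 15 + 3 = 18
  cabin 3: 15 = 15
  cabin 4: 14 = 14
  cabin 5: 12 = 12
  cabin 6: 12 = 12
  cabin 7: 11 + 8 = 19
  cabin 8: 8 = 8
No arrangement into 7 cabins stays within capacity, so 8 is optimal.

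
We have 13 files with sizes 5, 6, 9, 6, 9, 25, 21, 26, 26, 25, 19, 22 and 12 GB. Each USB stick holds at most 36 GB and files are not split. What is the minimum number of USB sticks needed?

Total = 26 + 26 + 25 + 25 + 22 + 21 + 19 + 12 + 9 + 9 + 6 + 6 + 5 = 211 GB.
Lower bound: ⌈211/36⌉ = 6 USB sticks.
Also, 7 files each exceed 18 GB, and no two of those can share a USB stick, so at least 7 USB sticks are needed.
A packing using 7 USB sticks:
  USB stick 1: 26 + 9 = 35
  USB stick 2: 26 + 9 = 35
  USB stick 3: 25 + 6 + 5 = 36
  USB stick 4: 25 + 6 = 31
  USB stick 5: 22 + 12 = 34
  USB stick 6: 21 = 21
  USB stick 7: 19 = 19
This matches the lower bound, so 7 is optimal.

7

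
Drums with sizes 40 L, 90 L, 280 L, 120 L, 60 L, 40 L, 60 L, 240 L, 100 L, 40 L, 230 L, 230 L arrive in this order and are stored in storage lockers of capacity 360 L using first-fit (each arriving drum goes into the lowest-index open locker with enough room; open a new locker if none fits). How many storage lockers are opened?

  40 → locker 1 (new)  [load 40/360]
  90 → locker 1  [load 130/360]
  280 → locker 2 (new)  [load 280/360]
  120 → locker 1  [load 250/360]
  60 → locker 1  [load 310/360]
  40 → locker 1  [load 350/360]
  60 → locker 2  [load 340/360]
  240 → locker 3 (new)  [load 240/360]
  100 → locker 3  [load 340/360]
  40 → locker 4 (new)  [load 40/360]
  230 → locker 4  [load 270/360]
  230 → locker 5 (new)  [load 230/360]
5 storage lockers opened.

5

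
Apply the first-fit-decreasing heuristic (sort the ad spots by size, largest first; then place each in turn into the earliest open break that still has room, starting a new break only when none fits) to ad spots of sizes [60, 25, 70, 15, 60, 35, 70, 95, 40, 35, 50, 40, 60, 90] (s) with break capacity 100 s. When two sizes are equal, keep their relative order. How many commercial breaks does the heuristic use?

8

Sorted descending: 95, 90, 70, 70, 60, 60, 60, 50, 40, 40, 35, 35, 25, 15.
  95 → break 1 (new)  [load 95/100]
  90 → break 2 (new)  [load 90/100]
  70 → break 3 (new)  [load 70/100]
  70 → break 4 (new)  [load 70/100]
  60 → break 5 (new)  [load 60/100]
  60 → break 6 (new)  [load 60/100]
  60 → break 7 (new)  [load 60/100]
  50 → break 8 (new)  [load 50/100]
  40 → break 5  [load 100/100]
  40 → break 6  [load 100/100]
  35 → break 7  [load 95/100]
  35 → break 8  [load 85/100]
  25 → break 3  [load 95/100]
  15 → break 4  [load 85/100]
8 commercial breaks opened.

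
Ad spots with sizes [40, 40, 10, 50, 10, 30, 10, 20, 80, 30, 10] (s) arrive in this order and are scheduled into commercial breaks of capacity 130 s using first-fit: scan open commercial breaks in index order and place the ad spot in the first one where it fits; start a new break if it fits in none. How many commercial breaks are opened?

3

  40 → break 1 (new)  [load 40/130]
  40 → break 1  [load 80/130]
  10 → break 1  [load 90/130]
  50 → break 2 (new)  [load 50/130]
  10 → break 1  [load 100/130]
  30 → break 1  [load 130/130]
  10 → break 2  [load 60/130]
  20 → break 2  [load 80/130]
  80 → break 3 (new)  [load 80/130]
  30 → break 2  [load 110/130]
  10 → break 2  [load 120/130]
3 commercial breaks opened.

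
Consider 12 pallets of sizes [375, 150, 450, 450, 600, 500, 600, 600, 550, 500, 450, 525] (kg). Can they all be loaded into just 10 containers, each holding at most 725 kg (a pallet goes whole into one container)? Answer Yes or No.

No

Total = 5750 kg; ⌈5750/725⌉ = 8.
11 pallets each exceed half the capacity and cannot share a container, forcing at least 11 containers.
At least 11 containers are required, but only 10 are allowed.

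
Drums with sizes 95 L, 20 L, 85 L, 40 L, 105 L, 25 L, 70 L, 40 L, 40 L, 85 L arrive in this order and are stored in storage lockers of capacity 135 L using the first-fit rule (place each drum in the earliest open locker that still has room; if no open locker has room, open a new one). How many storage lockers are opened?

  95 → locker 1 (new)  [load 95/135]
  20 → locker 1  [load 115/135]
  85 → locker 2 (new)  [load 85/135]
  40 → locker 2  [load 125/135]
  105 → locker 3 (new)  [load 105/135]
  25 → locker 3  [load 130/135]
  70 → locker 4 (new)  [load 70/135]
  40 → locker 4  [load 110/135]
  40 → locker 5 (new)  [load 40/135]
  85 → locker 5  [load 125/135]
5 storage lockers opened.

5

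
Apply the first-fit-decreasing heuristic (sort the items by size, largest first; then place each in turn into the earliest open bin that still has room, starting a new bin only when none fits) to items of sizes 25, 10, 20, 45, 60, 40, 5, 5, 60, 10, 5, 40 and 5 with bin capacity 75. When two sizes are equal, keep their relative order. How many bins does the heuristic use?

5

Sorted descending: 60, 60, 45, 40, 40, 25, 20, 10, 10, 5, 5, 5, 5.
  60 → bin 1 (new)  [load 60/75]
  60 → bin 2 (new)  [load 60/75]
  45 → bin 3 (new)  [load 45/75]
  40 → bin 4 (new)  [load 40/75]
  40 → bin 5 (new)  [load 40/75]
  25 → bin 3  [load 70/75]
  20 → bin 4  [load 60/75]
  10 → bin 1  [load 70/75]
  10 → bin 2  [load 70/75]
  5 → bin 1  [load 75/75]
  5 → bin 2  [load 75/75]
  5 → bin 3  [load 75/75]
  5 → bin 4  [load 65/75]
5 bins opened.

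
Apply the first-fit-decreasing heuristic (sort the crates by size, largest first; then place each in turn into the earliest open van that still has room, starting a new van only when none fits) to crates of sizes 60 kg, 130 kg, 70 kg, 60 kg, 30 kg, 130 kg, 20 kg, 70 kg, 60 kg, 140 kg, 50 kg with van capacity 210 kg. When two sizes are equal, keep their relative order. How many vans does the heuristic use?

4

Sorted descending: 140, 130, 130, 70, 70, 60, 60, 60, 50, 30, 20.
  140 → van 1 (new)  [load 140/210]
  130 → van 2 (new)  [load 130/210]
  130 → van 3 (new)  [load 130/210]
  70 → van 1  [load 210/210]
  70 → van 2  [load 200/210]
  60 → van 3  [load 190/210]
  60 → van 4 (new)  [load 60/210]
  60 → van 4  [load 120/210]
  50 → van 4  [load 170/210]
  30 → van 4  [load 200/210]
  20 → van 3  [load 210/210]
4 vans opened.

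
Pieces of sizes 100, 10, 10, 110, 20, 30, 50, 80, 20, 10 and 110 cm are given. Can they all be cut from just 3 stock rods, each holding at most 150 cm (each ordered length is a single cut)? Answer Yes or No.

No

Total = 550 cm; ⌈550/150⌉ = 4.
At least 4 stock rods are required, but only 3 are allowed.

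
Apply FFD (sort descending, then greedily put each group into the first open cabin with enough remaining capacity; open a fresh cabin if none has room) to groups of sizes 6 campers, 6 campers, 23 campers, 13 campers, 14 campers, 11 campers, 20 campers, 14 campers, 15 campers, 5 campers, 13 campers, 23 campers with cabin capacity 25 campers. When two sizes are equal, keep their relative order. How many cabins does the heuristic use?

Sorted descending: 23, 23, 20, 15, 14, 14, 13, 13, 11, 6, 6, 5.
  23 → cabin 1 (new)  [load 23/25]
  23 → cabin 2 (new)  [load 23/25]
  20 → cabin 3 (new)  [load 20/25]
  15 → cabin 4 (new)  [load 15/25]
  14 → cabin 5 (new)  [load 14/25]
  14 → cabin 6 (new)  [load 14/25]
  13 → cabin 7 (new)  [load 13/25]
  13 → cabin 8 (new)  [load 13/25]
  11 → cabin 5  [load 25/25]
  6 → cabin 4  [load 21/25]
  6 → cabin 6  [load 20/25]
  5 → cabin 3  [load 25/25]
8 cabins opened.

8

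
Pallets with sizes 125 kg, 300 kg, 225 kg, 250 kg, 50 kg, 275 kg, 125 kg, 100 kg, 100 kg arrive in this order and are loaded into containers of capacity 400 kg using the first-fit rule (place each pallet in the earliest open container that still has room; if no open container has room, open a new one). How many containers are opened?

4

  125 → container 1 (new)  [load 125/400]
  300 → container 2 (new)  [load 300/400]
  225 → container 1  [load 350/400]
  250 → container 3 (new)  [load 250/400]
  50 → container 1  [load 400/400]
  275 → container 4 (new)  [load 275/400]
  125 → container 3  [load 375/400]
  100 → container 2  [load 400/400]
  100 → container 4  [load 375/400]
4 containers opened.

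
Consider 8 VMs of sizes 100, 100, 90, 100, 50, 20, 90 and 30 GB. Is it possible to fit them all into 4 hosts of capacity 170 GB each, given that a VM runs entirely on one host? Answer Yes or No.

No

Total = 580 GB; ⌈580/170⌉ = 4.
5 VMs each exceed half the capacity and cannot share a host, forcing at least 5 hosts.
At least 5 hosts are required, but only 4 are allowed.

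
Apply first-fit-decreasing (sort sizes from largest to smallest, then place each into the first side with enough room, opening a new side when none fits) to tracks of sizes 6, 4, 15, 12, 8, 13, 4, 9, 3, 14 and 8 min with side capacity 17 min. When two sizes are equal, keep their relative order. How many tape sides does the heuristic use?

6

Sorted descending: 15, 14, 13, 12, 9, 8, 8, 6, 4, 4, 3.
  15 → side 1 (new)  [load 15/17]
  14 → side 2 (new)  [load 14/17]
  13 → side 3 (new)  [load 13/17]
  12 → side 4 (new)  [load 12/17]
  9 → side 5 (new)  [load 9/17]
  8 → side 5  [load 17/17]
  8 → side 6 (new)  [load 8/17]
  6 → side 6  [load 14/17]
  4 → side 3  [load 17/17]
  4 → side 4  [load 16/17]
  3 → side 2  [load 17/17]
6 tape sides opened.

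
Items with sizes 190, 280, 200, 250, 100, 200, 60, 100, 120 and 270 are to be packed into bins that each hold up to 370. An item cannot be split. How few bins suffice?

6

Total = 280 + 270 + 250 + 200 + 200 + 190 + 120 + 100 + 100 + 60 = 1770.
Lower bound: ⌈1770/370⌉ = 5 bins.
Also, 6 items each exceed 185, and no two of those can share a bin, so at least 6 bins are needed.
A packing using 6 bins:
  bin 1: 280 + 60 = 340
  bin 2: 270 + 100 = 370
  bin 3: 250 + 120 = 370
  bin 4: 200 + 100 = 300
  bin 5: 200 = 200
  bin 6: 190 = 190
This matches the lower bound, so 6 is optimal.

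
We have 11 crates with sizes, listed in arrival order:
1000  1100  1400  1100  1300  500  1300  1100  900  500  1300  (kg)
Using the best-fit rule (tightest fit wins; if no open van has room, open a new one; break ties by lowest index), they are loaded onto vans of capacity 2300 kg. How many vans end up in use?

6

  1000 → van 1 (new)  [load 1000/2300]
  1100 → van 1  [load 2100/2300]
  1400 → van 2 (new)  [load 1400/2300]
  1100 → van 3 (new)  [load 1100/2300]
  1300 → van 4 (new)  [load 1300/2300]
  500 → van 2  [load 1900/2300]
  1300 → van 5 (new)  [load 1300/2300]
  1100 → van 3  [load 2200/2300]
  900 → van 4  [load 2200/2300]
  500 → van 5  [load 1800/2300]
  1300 → van 6 (new)  [load 1300/2300]
6 vans opened.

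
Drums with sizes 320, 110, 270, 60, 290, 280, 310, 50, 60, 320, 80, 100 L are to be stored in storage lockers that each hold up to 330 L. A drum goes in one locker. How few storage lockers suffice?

Total = 320 + 320 + 310 + 290 + 280 + 270 + 110 + 100 + 80 + 60 + 60 + 50 = 2250 L.
Lower bound: ⌈2250/330⌉ = 7 storage lockers.
A packing using 8 storage lockers:
  locker 1: 320 = 320
  locker 2: 320 = 320
  locker 3: 310 = 310
  locker 4: 290 = 290
  locker 5: 280 + 50 = 330
  locker 6: 270 + 60 = 330
  locker 7: 110 + 100 + 80 = 290
  locker 8: 60 = 60
No arrangement into 7 storage lockers stays within capacity, so 8 is optimal.

8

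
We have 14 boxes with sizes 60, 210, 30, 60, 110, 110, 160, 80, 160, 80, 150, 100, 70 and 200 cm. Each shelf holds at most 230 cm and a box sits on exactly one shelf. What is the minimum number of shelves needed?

Total = 210 + 200 + 160 + 160 + 150 + 110 + 110 + 100 + 80 + 80 + 70 + 60 + 60 + 30 = 1580 cm.
Lower bound: ⌈1580/230⌉ = 7 shelves.
A packing using 8 shelves:
  shelf 1: 210 = 210
  shelf 2: 200 + 30 = 230
  shelf 3: 160 + 70 = 230
  shelf 4: 160 + 60 = 220
  shelf 5: 150 + 80 = 230
  shelf 6: 110 + 110 = 220
  shelf 7: 100 + 80 = 180
  shelf 8: 60 = 60
No arrangement into 7 shelves stays within capacity, so 8 is optimal.

8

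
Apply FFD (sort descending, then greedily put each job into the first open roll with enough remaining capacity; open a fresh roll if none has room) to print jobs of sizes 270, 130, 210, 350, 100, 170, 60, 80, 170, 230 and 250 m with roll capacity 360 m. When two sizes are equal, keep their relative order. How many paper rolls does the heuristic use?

6

Sorted descending: 350, 270, 250, 230, 210, 170, 170, 130, 100, 80, 60.
  350 → roll 1 (new)  [load 350/360]
  270 → roll 2 (new)  [load 270/360]
  250 → roll 3 (new)  [load 250/360]
  230 → roll 4 (new)  [load 230/360]
  210 → roll 5 (new)  [load 210/360]
  170 → roll 6 (new)  [load 170/360]
  170 → roll 6  [load 340/360]
  130 → roll 4  [load 360/360]
  100 → roll 3  [load 350/360]
  80 → roll 2  [load 350/360]
  60 → roll 5  [load 270/360]
6 paper rolls opened.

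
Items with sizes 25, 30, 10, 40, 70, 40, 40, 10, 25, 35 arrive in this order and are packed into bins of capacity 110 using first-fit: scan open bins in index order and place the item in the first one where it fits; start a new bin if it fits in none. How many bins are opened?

3

  25 → bin 1 (new)  [load 25/110]
  30 → bin 1  [load 55/110]
  10 → bin 1  [load 65/110]
  40 → bin 1  [load 105/110]
  70 → bin 2 (new)  [load 70/110]
  40 → bin 2  [load 110/110]
  40 → bin 3 (new)  [load 40/110]
  10 → bin 3  [load 50/110]
  25 → bin 3  [load 75/110]
  35 → bin 3  [load 110/110]
3 bins opened.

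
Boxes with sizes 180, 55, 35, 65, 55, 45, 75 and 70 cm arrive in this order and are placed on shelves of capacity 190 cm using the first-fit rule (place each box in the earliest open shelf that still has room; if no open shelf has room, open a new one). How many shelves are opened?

4

  180 → shelf 1 (new)  [load 180/190]
  55 → shelf 2 (new)  [load 55/190]
  35 → shelf 2  [load 90/190]
  65 → shelf 2  [load 155/190]
  55 → shelf 3 (new)  [load 55/190]
  45 → shelf 3  [load 100/190]
  75 → shelf 3  [load 175/190]
  70 → shelf 4 (new)  [load 70/190]
4 shelves opened.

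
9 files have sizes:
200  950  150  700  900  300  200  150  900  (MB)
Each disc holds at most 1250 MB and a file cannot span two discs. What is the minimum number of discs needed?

Total = 950 + 900 + 900 + 700 + 300 + 200 + 200 + 150 + 150 = 4450 MB.
Lower bound: ⌈4450/1250⌉ = 4 discs.
A packing using 4 discs:
  disc 1: 950 + 300 = 1250
  disc 2: 900 + 200 + 150 = 1250
  disc 3: 900 + 200 + 150 = 1250
  disc 4: 700 = 700
This matches the lower bound, so 4 is optimal.

4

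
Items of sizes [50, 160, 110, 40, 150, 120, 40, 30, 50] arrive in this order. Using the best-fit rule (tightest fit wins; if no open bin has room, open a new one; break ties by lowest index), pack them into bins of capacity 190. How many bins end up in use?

  50 → bin 1 (new)  [load 50/190]
  160 → bin 2 (new)  [load 160/190]
  110 → bin 1  [load 160/190]
  40 → bin 3 (new)  [load 40/190]
  150 → bin 3  [load 190/190]
  120 → bin 4 (new)  [load 120/190]
  40 → bin 4  [load 160/190]
  30 → bin 1  [load 190/190]
  50 → bin 5 (new)  [load 50/190]
5 bins opened.

5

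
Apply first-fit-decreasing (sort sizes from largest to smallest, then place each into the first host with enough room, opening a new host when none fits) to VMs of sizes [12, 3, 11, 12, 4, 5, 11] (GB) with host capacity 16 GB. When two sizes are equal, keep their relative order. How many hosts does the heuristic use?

4

Sorted descending: 12, 12, 11, 11, 5, 4, 3.
  12 → host 1 (new)  [load 12/16]
  12 → host 2 (new)  [load 12/16]
  11 → host 3 (new)  [load 11/16]
  11 → host 4 (new)  [load 11/16]
  5 → host 3  [load 16/16]
  4 → host 1  [load 16/16]
  3 → host 2  [load 15/16]
4 hosts opened.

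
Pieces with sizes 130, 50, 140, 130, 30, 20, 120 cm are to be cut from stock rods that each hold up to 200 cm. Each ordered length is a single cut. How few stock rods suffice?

Total = 140 + 130 + 130 + 120 + 50 + 30 + 20 = 620 cm.
Lower bound: ⌈620/200⌉ = 4 stock rods.
A packing using 4 stock rods:
  stock rod 1: 140 + 50 = 190
  stock rod 2: 130 + 30 + 20 = 180
  stock rod 3: 130 = 130
  stock rod 4: 120 = 120
This matches the lower bound, so 4 is optimal.

4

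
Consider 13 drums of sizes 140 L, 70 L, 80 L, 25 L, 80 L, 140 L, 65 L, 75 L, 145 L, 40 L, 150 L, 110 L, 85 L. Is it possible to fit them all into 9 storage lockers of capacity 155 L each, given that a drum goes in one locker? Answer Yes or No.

A valid assignment using 9 storage lockers:
  locker 1: 150 = 150
  locker 2: 145 = 145
  locker 3: 140 = 140
  locker 4: 140 = 140
  locker 5: 110 + 40 = 150
  locker 6: 85 + 70 = 155
  locker 7: 80 + 75 = 155
  locker 8: 80 + 65 = 145
  locker 9: 25 = 25
Every load is within 155 L, so 9 storage lockers suffice.

Yes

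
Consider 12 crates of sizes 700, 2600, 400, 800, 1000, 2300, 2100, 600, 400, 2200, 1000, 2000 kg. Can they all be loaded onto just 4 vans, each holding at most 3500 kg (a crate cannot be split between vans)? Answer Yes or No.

No

Total = 16100 kg; ⌈16100/3500⌉ = 5.
At least 5 vans are required, but only 4 are allowed.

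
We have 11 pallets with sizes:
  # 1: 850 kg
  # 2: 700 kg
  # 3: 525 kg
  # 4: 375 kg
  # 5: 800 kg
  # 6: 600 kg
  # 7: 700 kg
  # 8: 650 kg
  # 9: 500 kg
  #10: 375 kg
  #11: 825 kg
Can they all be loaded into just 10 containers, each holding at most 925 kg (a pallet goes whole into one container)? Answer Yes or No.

A valid assignment using 9 containers:
  container 1: 850 = 850
  container 2: 825 = 825
  container 3: 800 = 800
  container 4: 700 = 700
  container 5: 700 = 700
  container 6: 650 = 650
  container 7: 600 = 600
  container 8: 525 + 375 = 900
  container 9: 500 + 375 = 875
That uses only 9 ≤ 10, so 10 containers are enough.

Yes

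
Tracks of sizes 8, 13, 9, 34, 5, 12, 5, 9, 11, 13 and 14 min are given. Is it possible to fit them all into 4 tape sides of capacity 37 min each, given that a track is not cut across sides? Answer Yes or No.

A valid assignment using 4 tape sides:
  side 1: 34 = 34
  side 2: 14 + 13 + 9 = 36
  side 3: 13 + 12 + 11 = 36
  side 4: 9 + 8 + 5 + 5 = 27
Every load is within 37 min, so 4 tape sides suffice.

Yes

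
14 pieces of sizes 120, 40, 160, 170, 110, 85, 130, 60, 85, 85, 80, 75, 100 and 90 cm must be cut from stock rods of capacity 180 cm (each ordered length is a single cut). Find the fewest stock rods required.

Total = 170 + 160 + 130 + 120 + 110 + 100 + 90 + 85 + 85 + 85 + 80 + 75 + 60 + 40 = 1390 cm.
Lower bound: ⌈1390/180⌉ = 8 stock rods.
A packing using 9 stock rods:
  stock rod 1: 170 = 170
  stock rod 2: 160 = 160
  stock rod 3: 130 + 40 = 170
  stock rod 4: 120 + 60 = 180
  stock rod 5: 110 = 110
  stock rod 6: 100 + 80 = 180
  stock rod 7: 90 + 85 = 175
  stock rod 8: 85 + 85 = 170
  stock rod 9: 75 = 75
No arrangement into 8 stock rods stays within capacity, so 9 is optimal.

9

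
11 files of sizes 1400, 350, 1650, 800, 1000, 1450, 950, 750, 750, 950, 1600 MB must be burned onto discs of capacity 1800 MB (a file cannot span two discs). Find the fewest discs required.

7

Total = 1650 + 1600 + 1450 + 1400 + 1000 + 950 + 950 + 800 + 750 + 750 + 350 = 11650 MB.
Lower bound: ⌈11650/1800⌉ = 7 discs.
A packing using 7 discs:
  disc 1: 1650 = 1650
  disc 2: 1600 = 1600
  disc 3: 1450 + 350 = 1800
  disc 4: 1400 = 1400
  disc 5: 1000 + 800 = 1800
  disc 6: 950 + 750 = 1700
  disc 7: 950 + 750 = 1700
This matches the lower bound, so 7 is optimal.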